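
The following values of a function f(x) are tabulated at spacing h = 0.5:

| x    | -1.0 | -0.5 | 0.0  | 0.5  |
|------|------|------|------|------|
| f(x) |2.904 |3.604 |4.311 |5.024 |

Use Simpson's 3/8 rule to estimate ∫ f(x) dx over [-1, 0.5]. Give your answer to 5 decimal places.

h = 0.5, n = 3.
(3h/8)·[y₀ + 3y₁ + 3y₂ + y₃] = 0.1875·(31.673) = 5.93869.

5.93869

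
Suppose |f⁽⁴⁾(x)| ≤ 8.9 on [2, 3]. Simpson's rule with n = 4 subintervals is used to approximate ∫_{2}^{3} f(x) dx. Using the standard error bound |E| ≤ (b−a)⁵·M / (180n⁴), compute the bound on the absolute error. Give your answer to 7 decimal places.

|E| ≤ (1)⁵·8.9 / (180·4⁴) = 8.9/46080 = 0.0001931.

0.0001931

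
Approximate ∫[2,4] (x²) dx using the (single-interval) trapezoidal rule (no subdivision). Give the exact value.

20

T = (b−a)/2 · [f(2) + f(4)] = 1·[4 + 16] = 20.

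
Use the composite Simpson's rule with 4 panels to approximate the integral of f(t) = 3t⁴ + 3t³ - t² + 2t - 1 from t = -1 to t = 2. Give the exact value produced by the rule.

h = (2 − (-1))/4 = 0.75.
Nodes t₀,…,t₄ = -1, -0.25, 0.5, 1.25, 2.
f(t) = 3t⁴ + 3t³ - t² + 2t - 1: f₀=-4, f₁=-1.59765625, f₂=0.3125, f₃=13.12109375, f₄=71.
(h/3)·[f₀ + 4f₁ + 2f₂ + 4f₃ + f₄] = 0.25·(113.71875) = 28.4296875.

28.4296875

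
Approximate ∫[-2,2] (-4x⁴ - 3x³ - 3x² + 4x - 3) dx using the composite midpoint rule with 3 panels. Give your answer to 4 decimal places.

h = (2 − (-2))/3 = 1.333333.
Midpoints m₁,…,m₃ = -1.333333, 0, 1.333333.
f(m₁)=-19.197531, f(m₂)=-3, f(m₃)=-22.753086.
h·[f(m₁) + f(m₂) + f(m₃)] = 1.333333·(-44.950617) = -59.9342.

-59.9342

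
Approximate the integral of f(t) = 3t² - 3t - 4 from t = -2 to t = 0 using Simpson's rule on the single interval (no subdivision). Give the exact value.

6

S = (b−a)/6 · [f(-2) + 4f(-1) + f(0)] = 0.333333·[14 + 4·2 + (-4)] = 6.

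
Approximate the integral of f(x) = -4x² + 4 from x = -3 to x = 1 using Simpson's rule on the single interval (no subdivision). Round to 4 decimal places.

-21.3333

S = (b−a)/6 · [f(-3) + 4f(-1) + f(1)] = 0.666667·[(-32) + 4·0 + 0] = -21.3333.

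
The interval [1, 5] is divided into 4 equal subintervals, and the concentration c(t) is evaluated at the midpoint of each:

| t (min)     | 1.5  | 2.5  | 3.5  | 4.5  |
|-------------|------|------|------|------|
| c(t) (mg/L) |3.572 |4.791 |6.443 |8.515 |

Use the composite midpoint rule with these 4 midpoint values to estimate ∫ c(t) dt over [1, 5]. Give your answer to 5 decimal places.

h = 1, n = 4.
h·[y(m₁) + y(m₂) + y(m₃) + y(m₄)] = 1·(23.321) = 23.32100.

23.32100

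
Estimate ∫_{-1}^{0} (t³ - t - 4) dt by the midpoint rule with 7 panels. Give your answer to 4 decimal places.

h = (0 − (-1))/7 = 0.142857.
Midpoints m₁,…,m₇ = -0.928571, -0.785714, -0.642857, -0.5, -0.357143, -0.214286, -0.071429.
f(m₁)=-3.872085, f(m₂)=-3.699344, f(m₃)=-3.622813, f(m₄)=-3.625, f(m₅)=-3.688411, f(m₆)=-3.795554, f(m₇)=-3.928936.
h·[f(m₁) + f(m₂) + f(m₃) + f(m₄) + f(m₅) + f(m₆) + f(m₇)] = 0.142857·(-26.232143) = -3.7474.

-3.7474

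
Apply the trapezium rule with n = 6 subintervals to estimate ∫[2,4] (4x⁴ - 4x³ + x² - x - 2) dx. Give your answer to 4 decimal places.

h = (4 − 2)/6 = 0.333333.
Nodes x₀,…,x₆ = 2, 2.333333, 2.666667, 3, 3.333333, 3.666667, 4.
f(x) = 4x⁴ - 4x³ + x² - x - 2: f₀=32, f₁=68.864198, f₂=128.864198, f₃=220, f₄=351.456790, f₅=533.604938, f₆=778.
(h/2)·[f₀ + 2f₁ + 2f₂ + 2f₃ + 2f₄ + 2f₅ + f₆] = 0.166667·(3415.580247) = 569.2634.

569.2634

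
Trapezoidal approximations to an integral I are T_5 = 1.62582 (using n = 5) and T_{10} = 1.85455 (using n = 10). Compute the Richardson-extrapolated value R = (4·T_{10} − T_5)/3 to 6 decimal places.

1.930793

R = (4·T_{10} − T_5) / 3 = (4·1.85455 − 1.62582)/3 = (5.79238)/3 = 1.930793.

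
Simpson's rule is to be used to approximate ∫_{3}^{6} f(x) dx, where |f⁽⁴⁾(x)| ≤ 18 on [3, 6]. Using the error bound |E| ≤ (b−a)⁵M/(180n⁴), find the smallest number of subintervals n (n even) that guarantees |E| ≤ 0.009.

8

Need 4374/(180n⁴) ≤ 0.009.
n⁴ ≥ 4374/(180·0.009) = 2700 ⇒ n ≥ 7.2084, so the smallest even n is 8. (n must be even for Simpson's rule.)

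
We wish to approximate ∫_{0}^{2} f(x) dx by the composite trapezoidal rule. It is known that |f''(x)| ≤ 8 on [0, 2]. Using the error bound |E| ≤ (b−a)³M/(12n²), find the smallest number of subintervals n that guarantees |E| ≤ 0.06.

10

Need 64/(12n²) ≤ 0.06.
n² ≥ 64/(12·0.06) = 88.8889 ⇒ n ≥ 9.4281, so the smallest n is 10.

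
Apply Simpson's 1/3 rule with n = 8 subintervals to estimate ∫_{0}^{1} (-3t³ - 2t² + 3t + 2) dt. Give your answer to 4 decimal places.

h = (1 − 0)/8 = 0.125.
Nodes t₀,…,t₈ = 0, 0.125, 0.25, 0.375, 0.5, 0.625, 0.75, 0.875, 1.
f(t) = -3t³ - 2t² + 3t + 2: f₀=2, f₁=2.337890625, f₂=2.578125, f₃=2.685546875, f₄=2.625, f₅=2.361328125, f₆=1.859375, f₇=1.083984375, f₈=0.
(h/3)·[f₀ + 4f₁ + 2f₂ + 4f₃ + 2f₄ + 4f₅ + 2f₆ + 4f₇ + f₈] = 0.041667·(50) = 2.0833.

2.0833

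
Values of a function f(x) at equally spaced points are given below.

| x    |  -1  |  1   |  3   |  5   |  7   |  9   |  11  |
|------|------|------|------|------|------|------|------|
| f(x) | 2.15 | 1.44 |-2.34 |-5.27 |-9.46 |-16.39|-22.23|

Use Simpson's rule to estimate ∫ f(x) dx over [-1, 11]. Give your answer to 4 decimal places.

-83.0400

h = 2, n = 6.
(h/3)·[y₀ + 4y₁ + 2y₂ + 4y₃ + 2y₄ + 4y₅ + y₆] = 0.666667·(-124.56) = -83.0400.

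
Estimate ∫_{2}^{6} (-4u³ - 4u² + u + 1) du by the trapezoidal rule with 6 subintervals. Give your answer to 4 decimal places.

h = (6 − 2)/6 = 0.666667.
Nodes u₀,…,u₆ = 2, 2.666667, 3.333333, 4, 4.666667, 5.333333, 6.
f(u) = -4u³ - 4u² + u + 1: f₀=-45, f₁=-100.629630, f₂=-188.259259, f₃=-315, f₄=-487.962963, f₅=-714.259259, f₆=-1001.
(h/2)·[f₀ + 2f₁ + 2f₂ + 2f₃ + 2f₄ + 2f₅ + f₆] = 0.333333·(-4658.222222) = -1552.7407.

-1552.7407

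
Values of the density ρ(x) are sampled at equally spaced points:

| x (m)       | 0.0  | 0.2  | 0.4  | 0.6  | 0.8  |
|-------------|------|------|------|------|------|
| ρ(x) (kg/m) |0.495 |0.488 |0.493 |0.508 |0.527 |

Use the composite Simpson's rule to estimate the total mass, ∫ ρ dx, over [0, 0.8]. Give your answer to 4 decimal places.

h = 0.2, n = 4.
(h/3)·[y₀ + 4y₁ + 2y₂ + 4y₃ + y₄] = 0.066667·(5.992) = 0.3995.

0.3995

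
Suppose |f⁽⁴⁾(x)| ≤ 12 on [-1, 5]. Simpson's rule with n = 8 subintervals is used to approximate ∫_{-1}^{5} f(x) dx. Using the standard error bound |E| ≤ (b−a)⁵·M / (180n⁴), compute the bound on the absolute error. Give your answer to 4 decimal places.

|E| ≤ (6)⁵·12 / (180·8⁴) = 93312/737280 = 0.1266.

0.1266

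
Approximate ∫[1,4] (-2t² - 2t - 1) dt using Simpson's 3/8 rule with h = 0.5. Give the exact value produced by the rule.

h = (4 − 1)/6 = 0.5.
Nodes t₀,…,t₆ = 1, 1.5, 2, 2.5, 3, 3.5, 4.
f(t) = -2t² - 2t - 1: f₀=-5, f₁=-8.5, f₂=-13, f₃=-18.5, f₄=-25, f₅=-32.5, f₆=-41.
(3h/8)·[f₀ + 3f₁ + 3f₂ + 2f₃ + 3f₄ + 3f₅ + f₆] = 0.1875·(-320) = -60.

-60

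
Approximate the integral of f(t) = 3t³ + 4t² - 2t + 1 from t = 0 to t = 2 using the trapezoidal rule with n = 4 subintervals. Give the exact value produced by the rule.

21.75

h = (2 − 0)/4 = 0.5.
Nodes t₀,…,t₄ = 0, 0.5, 1, 1.5, 2.
f(t) = 3t³ + 4t² - 2t + 1: f₀=1, f₁=1.375, f₂=6, f₃=17.125, f₄=37.
(h/2)·[f₀ + 2f₁ + 2f₂ + 2f₃ + f₄] = 0.25·(87) = 21.75.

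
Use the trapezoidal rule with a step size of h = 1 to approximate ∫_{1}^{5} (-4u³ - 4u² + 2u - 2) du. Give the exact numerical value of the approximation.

h = (5 − 1)/4 = 1.
Nodes u₀,…,u₄ = 1, 2, 3, 4, 5.
f(u) = -4u³ - 4u² + 2u - 2: f₀=-8, f₁=-46, f₂=-140, f₃=-314, f₄=-592.
(h/2)·[f₀ + 2f₁ + 2f₂ + 2f₃ + f₄] = 0.5·(-1600) = -800.

-800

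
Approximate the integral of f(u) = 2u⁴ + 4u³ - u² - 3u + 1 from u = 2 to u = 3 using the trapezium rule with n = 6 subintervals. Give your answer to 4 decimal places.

137.0527

h = (3 − 2)/6 = 0.166667.
Nodes u₀,…,u₆ = 2, 2.166667, 2.333333, 2.5, 2.666667, 2.833333, 3.
f(u) = 2u⁴ + 4u³ - u² - 3u + 1: f₀=55, f₁=74.566358, f₂=98.654321, f₃=127.875, f₄=162.876543, f₅=204.344136, f₆=253.
(h/2)·[f₀ + 2f₁ + 2f₂ + 2f₃ + 2f₄ + 2f₅ + f₆] = 0.083333·(1644.632716) = 137.0527.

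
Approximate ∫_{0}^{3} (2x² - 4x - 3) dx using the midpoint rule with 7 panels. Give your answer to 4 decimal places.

-9.0918

h = (3 − 0)/7 = 0.428571.
Midpoints m₁,…,m₇ = 0.214286, 0.642857, 1.071429, 1.5, 1.928571, 2.357143, 2.785714.
f(m₁)=-3.765306, f(m₂)=-4.744898, f(m₃)=-4.989796, f(m₄)=-4.5, f(m₅)=-3.275510, f(m₆)=-1.316327, f(m₇)=1.377551.
h·[f(m₁) + f(m₂) + f(m₃) + f(m₄) + f(m₅) + f(m₆) + f(m₇)] = 0.428571·(-21.214286) = -9.0918.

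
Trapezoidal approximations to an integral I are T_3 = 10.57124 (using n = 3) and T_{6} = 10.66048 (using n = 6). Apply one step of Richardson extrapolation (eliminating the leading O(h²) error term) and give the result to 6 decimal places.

R = (4·T_{6} − T_3) / 3 = (4·10.66048 − 10.57124)/3 = (32.07068)/3 = 10.690227.

10.690227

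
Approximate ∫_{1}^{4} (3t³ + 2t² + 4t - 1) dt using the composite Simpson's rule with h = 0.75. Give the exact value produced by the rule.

h = (4 − 1)/4 = 0.75.
Nodes t₀,…,t₄ = 1, 1.75, 2.5, 3.25, 4.
f(t) = 3t³ + 2t² + 4t - 1: f₀=8, f₁=28.203125, f₂=68.375, f₃=136.109375, f₄=239.
(h/3)·[f₀ + 4f₁ + 2f₂ + 4f₃ + f₄] = 0.25·(1041) = 260.25.

260.25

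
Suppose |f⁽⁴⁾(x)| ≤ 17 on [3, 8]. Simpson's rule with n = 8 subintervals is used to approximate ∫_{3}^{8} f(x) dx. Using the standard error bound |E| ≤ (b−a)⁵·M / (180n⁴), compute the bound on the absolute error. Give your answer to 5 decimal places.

0.07206

|E| ≤ (5)⁵·17 / (180·8⁴) = 53125/737280 = 0.07206.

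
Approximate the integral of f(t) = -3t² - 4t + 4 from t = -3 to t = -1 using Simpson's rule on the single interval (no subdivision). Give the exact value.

-2

S = (b−a)/6 · [f(-3) + 4f(-2) + f(-1)] = 0.333333·[(-11) + 4·0 + 5] = -2.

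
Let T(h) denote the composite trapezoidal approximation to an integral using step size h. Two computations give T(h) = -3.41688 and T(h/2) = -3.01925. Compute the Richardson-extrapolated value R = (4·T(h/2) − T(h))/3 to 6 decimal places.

R = (4·T(h/2) − T(h)) / 3 = (4·(-3.01925) − (-3.41688))/3 = (-8.66012)/3 = -2.886707.

-2.886707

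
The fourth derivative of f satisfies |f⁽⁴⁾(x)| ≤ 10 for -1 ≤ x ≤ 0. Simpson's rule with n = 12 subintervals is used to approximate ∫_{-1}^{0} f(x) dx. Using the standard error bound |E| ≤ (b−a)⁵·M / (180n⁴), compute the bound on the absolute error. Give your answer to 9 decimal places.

|E| ≤ (1)⁵·10 / (180·12⁴) = 10/3732480 = 0.000002679.

0.000002679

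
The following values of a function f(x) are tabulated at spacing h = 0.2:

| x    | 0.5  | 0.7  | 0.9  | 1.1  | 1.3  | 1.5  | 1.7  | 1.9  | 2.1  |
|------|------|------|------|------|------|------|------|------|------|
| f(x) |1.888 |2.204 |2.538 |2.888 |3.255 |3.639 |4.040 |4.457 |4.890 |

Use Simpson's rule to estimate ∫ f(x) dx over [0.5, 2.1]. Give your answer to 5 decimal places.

5.27973

h = 0.2, n = 8.
(h/3)·[y₀ + 4y₁ + 2y₂ + 4y₃ + 2y₄ + 4y₅ + 2y₆ + 4y₇ + y₈] = 0.066667·(79.196) = 5.27973.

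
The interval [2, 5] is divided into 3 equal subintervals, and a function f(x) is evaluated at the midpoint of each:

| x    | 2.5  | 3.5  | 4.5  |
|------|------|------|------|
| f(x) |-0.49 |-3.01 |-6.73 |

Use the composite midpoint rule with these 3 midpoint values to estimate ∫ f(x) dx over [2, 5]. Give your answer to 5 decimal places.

h = 1, n = 3.
h·[y(m₁) + y(m₂) + y(m₃)] = 1·(-10.23) = -10.23000.

-10.23000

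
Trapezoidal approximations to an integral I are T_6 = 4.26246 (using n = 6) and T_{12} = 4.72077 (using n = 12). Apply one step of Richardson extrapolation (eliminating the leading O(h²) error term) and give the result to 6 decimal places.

R = (4·T_{12} − T_6) / 3 = (4·4.72077 − 4.26246)/3 = (14.62062)/3 = 4.873540.

4.873540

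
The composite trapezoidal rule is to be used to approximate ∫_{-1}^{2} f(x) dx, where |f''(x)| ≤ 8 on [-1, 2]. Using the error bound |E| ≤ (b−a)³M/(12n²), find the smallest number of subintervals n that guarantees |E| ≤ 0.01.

43

Need 216/(12n²) ≤ 0.01.
n² ≥ 216/(12·0.01) = 1800 ⇒ n ≥ 42.4264, so the smallest n is 43.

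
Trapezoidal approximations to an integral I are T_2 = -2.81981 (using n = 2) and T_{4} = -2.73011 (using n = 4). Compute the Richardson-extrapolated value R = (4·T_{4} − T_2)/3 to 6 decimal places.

-2.700210

R = (4·T_{4} − T_2) / 3 = (4·(-2.73011) − (-2.81981))/3 = (-8.10063)/3 = -2.700210.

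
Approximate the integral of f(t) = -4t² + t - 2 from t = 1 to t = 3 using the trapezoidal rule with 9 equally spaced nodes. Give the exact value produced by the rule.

-34.75

h = (3 − 1)/8 = 0.25.
Nodes t₀,…,t₈ = 1, 1.25, 1.5, 1.75, 2, 2.25, 2.5, 2.75, 3.
f(t) = -4t² + t - 2: f₀=-5, f₁=-7, f₂=-9.5, f₃=-12.5, f₄=-16, f₅=-20, f₆=-24.5, f₇=-29.5, f₈=-35.
(h/2)·[f₀ + 2f₁ + 2f₂ + 2f₃ + 2f₄ + 2f₅ + 2f₆ + 2f₇ + f₈] = 0.125·(-278) = -34.75.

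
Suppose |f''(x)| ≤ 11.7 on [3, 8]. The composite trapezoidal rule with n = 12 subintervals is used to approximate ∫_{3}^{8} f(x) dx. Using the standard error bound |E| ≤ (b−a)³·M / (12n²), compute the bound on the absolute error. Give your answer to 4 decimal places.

|E| ≤ (5)³·11.7 / (12·12²) = 1462.5/1728 = 0.8464.

0.8464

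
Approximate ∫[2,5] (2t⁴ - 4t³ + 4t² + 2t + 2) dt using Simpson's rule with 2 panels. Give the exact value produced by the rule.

h = (5 − 2)/2 = 1.5.
Nodes t₀,…,t₂ = 2, 3.5, 5.
f(t) = 2t⁴ - 4t³ + 4t² + 2t + 2: f₀=22, f₁=186.625, f₂=862.
(h/3)·[f₀ + 4f₁ + f₂] = 0.5·(1630.5) = 815.25.

815.25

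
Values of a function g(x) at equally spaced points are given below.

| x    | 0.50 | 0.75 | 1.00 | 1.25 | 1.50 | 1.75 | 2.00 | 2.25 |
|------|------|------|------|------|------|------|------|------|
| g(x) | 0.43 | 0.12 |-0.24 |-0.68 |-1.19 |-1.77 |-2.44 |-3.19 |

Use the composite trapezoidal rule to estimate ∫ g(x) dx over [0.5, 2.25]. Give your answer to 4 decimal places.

-1.8950

h = 0.25, n = 7.
(h/2)·[y₀ + 2y₁ + 2y₂ + 2y₃ + 2y₄ + 2y₅ + 2y₆ + y₇] = 0.125·(-15.16) = -1.8950.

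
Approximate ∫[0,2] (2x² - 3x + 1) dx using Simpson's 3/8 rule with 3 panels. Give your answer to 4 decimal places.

1.3333

h = (2 − 0)/3 = 0.666667.
Nodes x₀,…,x₃ = 0, 0.666667, 1.333333, 2.
f(x) = 2x² - 3x + 1: f₀=1, f₁=-0.111111, f₂=0.555556, f₃=3.
(3h/8)·[f₀ + 3f₁ + 3f₂ + f₃] = 0.25·(5.333333) = 1.3333.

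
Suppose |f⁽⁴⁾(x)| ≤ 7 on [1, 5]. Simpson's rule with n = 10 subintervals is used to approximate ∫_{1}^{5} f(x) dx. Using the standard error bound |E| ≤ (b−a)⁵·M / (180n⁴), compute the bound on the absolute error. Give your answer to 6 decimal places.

|E| ≤ (4)⁵·7 / (180·10⁴) = 7168/1800000 = 0.003982.

0.003982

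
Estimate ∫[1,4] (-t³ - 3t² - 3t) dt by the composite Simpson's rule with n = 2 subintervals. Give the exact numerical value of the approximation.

h = (4 − 1)/2 = 1.5.
Nodes t₀,…,t₂ = 1, 2.5, 4.
f(t) = -t³ - 3t² - 3t: f₀=-7, f₁=-41.875, f₂=-124.
(h/3)·[f₀ + 4f₁ + f₂] = 0.5·(-298.5) = -149.25.

-149.25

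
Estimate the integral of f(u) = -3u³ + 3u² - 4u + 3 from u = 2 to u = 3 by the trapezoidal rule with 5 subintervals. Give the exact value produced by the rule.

-36.88

h = (3 − 2)/5 = 0.2.
Nodes u₀,…,u₅ = 2, 2.2, 2.4, 2.6, 2.8, 3.
f(u) = -3u³ + 3u² - 4u + 3: f₀=-17, f₁=-23.224, f₂=-30.792, f₃=-39.848, f₄=-50.536, f₅=-63.
(h/2)·[f₀ + 2f₁ + 2f₂ + 2f₃ + 2f₄ + f₅] = 0.1·(-368.8) = -36.88.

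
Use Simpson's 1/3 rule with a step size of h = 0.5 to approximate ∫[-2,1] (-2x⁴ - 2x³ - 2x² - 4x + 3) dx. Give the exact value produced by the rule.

3.25

h = (1 − (-2))/6 = 0.5.
Nodes x₀,…,x₆ = -2, -1.5, -1, -0.5, 0, 0.5, 1.
f(x) = -2x⁴ - 2x³ - 2x² - 4x + 3: f₀=-13, f₁=1.125, f₂=5, f₃=4.625, f₄=3, f₅=0.125, f₆=-7.
(h/3)·[f₀ + 4f₁ + 2f₂ + 4f₃ + 2f₄ + 4f₅ + f₆] = 0.166667·(19.5) = 3.25.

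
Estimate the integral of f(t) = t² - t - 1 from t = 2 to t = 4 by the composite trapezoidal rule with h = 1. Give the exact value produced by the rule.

h = (4 − 2)/2 = 1.
Nodes t₀,…,t₂ = 2, 3, 4.
f(t) = t² - t - 1: f₀=1, f₁=5, f₂=11.
(h/2)·[f₀ + 2f₁ + f₂] = 0.5·(22) = 11.

11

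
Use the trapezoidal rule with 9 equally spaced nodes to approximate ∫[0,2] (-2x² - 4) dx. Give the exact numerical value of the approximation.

-13.375

h = (2 − 0)/8 = 0.25.
Nodes x₀,…,x₈ = 0, 0.25, 0.5, 0.75, 1, 1.25, 1.5, 1.75, 2.
f(x) = -2x² - 4: f₀=-4, f₁=-4.125, f₂=-4.5, f₃=-5.125, f₄=-6, f₅=-7.125, f₆=-8.5, f₇=-10.125, f₈=-12.
(h/2)·[f₀ + 2f₁ + 2f₂ + 2f₃ + 2f₄ + 2f₅ + 2f₆ + 2f₇ + f₈] = 0.125·(-107) = -13.375.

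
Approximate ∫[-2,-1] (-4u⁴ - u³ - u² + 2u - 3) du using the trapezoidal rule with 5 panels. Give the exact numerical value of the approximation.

h = (-1 − (-2))/5 = 0.2.
Nodes u₀,…,u₅ = -2, -1.8, -1.6, -1.4, -1.2, -1.
f(u) = -4u⁴ - u³ - u² + 2u - 3: f₀=-67, f₁=-45.9984, f₂=-30.8784, f₃=-20.3824, f₄=-13.4064, f₅=-9.
(h/2)·[f₀ + 2f₁ + 2f₂ + 2f₃ + 2f₄ + f₅] = 0.1·(-297.3312) = -29.73312.

-29.73312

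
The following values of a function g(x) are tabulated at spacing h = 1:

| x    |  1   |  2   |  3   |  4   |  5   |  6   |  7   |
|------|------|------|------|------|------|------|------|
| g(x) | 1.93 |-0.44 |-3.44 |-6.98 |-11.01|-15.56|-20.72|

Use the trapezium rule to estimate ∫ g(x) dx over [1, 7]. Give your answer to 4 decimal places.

-46.8250

h = 1, n = 6.
(h/2)·[y₀ + 2y₁ + 2y₂ + 2y₃ + 2y₄ + 2y₅ + y₆] = 0.5·(-93.65) = -46.8250.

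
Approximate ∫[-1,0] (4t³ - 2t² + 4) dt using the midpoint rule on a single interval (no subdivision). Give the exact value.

M = (b−a)·f(-0.5) = 1·(3) = 3.

3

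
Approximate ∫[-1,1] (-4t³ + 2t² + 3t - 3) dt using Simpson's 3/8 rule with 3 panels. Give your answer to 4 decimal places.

-4.6667

h = (1 − (-1))/3 = 0.666667.
Nodes t₀,…,t₃ = -1, -0.333333, 0.333333, 1.
f(t) = -4t³ + 2t² + 3t - 3: f₀=0, f₁=-3.629630, f₂=-1.925926, f₃=-2.
(3h/8)·[f₀ + 3f₁ + 3f₂ + f₃] = 0.25·(-18.666667) = -4.6667.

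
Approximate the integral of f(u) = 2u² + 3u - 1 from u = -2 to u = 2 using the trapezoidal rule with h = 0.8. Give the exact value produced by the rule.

h = (2 − (-2))/5 = 0.8.
Nodes u₀,…,u₅ = -2, -1.2, -0.4, 0.4, 1.2, 2.
f(u) = 2u² + 3u - 1: f₀=1, f₁=-1.72, f₂=-1.88, f₃=0.52, f₄=5.48, f₅=13.
(h/2)·[f₀ + 2f₁ + 2f₂ + 2f₃ + 2f₄ + f₅] = 0.4·(18.8) = 7.52.

7.52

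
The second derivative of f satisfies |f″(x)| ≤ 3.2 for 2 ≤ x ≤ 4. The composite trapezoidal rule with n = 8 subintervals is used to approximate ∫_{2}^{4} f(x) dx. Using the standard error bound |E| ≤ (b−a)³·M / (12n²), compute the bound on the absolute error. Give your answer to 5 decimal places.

|E| ≤ (2)³·3.2 / (12·8²) = 25.6/768 = 0.03333.

0.03333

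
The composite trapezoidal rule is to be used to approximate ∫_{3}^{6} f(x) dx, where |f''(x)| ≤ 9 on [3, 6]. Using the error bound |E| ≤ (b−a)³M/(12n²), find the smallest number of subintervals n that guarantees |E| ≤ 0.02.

Need 243/(12n²) ≤ 0.02.
n² ≥ 243/(12·0.02) = 1012.5 ⇒ n ≥ 31.8198, so the smallest n is 32.

32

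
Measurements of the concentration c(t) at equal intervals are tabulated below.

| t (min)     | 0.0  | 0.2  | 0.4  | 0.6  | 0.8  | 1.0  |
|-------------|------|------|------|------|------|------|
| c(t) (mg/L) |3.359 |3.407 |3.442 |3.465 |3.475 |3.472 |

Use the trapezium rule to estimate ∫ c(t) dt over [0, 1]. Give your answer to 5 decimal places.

3.44090

h = 0.2, n = 5.
(h/2)·[y₀ + 2y₁ + 2y₂ + 2y₃ + 2y₄ + y₅] = 0.1·(34.409) = 3.44090.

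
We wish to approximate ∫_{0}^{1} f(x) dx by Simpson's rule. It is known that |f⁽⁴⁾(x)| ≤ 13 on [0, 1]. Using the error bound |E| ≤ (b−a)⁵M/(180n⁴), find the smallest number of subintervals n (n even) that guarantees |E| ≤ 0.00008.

Need 13/(180n⁴) ≤ 0.00008.
n⁴ ≥ 13/(180·0.00008) = 902.778 ⇒ n ≥ 5.4814, so the smallest even n is 6. (n must be even for Simpson's rule.)

6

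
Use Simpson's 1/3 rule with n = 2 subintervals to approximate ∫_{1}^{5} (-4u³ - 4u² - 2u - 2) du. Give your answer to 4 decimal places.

-821.3333

h = (5 − 1)/2 = 2.
Nodes u₀,…,u₂ = 1, 3, 5.
f(u) = -4u³ - 4u² - 2u - 2: f₀=-12, f₁=-152, f₂=-612.
(h/3)·[f₀ + 4f₁ + f₂] = 0.666667·(-1232) = -821.3333.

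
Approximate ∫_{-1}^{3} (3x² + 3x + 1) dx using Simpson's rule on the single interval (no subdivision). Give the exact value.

44

S = (b−a)/6 · [f(-1) + 4f(1) + f(3)] = 0.666667·[1 + 4·7 + 37] = 44.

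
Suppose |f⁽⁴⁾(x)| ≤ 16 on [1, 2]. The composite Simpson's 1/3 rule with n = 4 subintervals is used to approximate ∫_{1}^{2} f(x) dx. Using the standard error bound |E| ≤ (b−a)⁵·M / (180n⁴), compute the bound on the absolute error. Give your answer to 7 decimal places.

0.0003472

|E| ≤ (1)⁵·16 / (180·4⁴) = 16/46080 = 0.0003472.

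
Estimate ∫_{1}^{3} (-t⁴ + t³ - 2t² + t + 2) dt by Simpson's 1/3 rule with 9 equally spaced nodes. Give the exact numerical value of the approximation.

-37.734375

h = (3 − 1)/8 = 0.25.
Nodes t₀,…,t₈ = 1, 1.25, 1.5, 1.75, 2, 2.25, 2.5, 2.75, 3.
f(t) = -t⁴ + t³ - 2t² + t + 2: f₀=1, f₁=-0.36328125, f₂=-2.6875, f₃=-6.39453125, f₄=-12, f₅=-20.11328125, f₆=-31.4375, f₇=-46.76953125, f₈=-67.
(h/3)·[f₀ + 4f₁ + 2f₂ + 4f₃ + 2f₄ + 4f₅ + 2f₆ + 4f₇ + f₈] = 0.083333·(-452.8125) = -37.734375.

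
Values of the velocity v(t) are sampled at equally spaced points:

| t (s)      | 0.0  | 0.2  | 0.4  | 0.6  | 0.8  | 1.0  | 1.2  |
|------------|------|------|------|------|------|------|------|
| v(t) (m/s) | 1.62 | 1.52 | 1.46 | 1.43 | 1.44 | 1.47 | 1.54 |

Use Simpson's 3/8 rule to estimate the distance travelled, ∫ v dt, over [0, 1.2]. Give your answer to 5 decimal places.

1.77675

h = 0.2, n = 6.
(3h/8)·[y₀ + 3y₁ + 3y₂ + 2y₃ + 3y₄ + 3y₅ + y₆] = 0.075·(23.69) = 1.77675.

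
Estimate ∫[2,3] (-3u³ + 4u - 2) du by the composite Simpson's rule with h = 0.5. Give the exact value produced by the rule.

-40.75

h = (3 − 2)/2 = 0.5.
Nodes u₀,…,u₂ = 2, 2.5, 3.
f(u) = -3u³ + 4u - 2: f₀=-18, f₁=-38.875, f₂=-71.
(h/3)·[f₀ + 4f₁ + f₂] = 0.166667·(-244.5) = -40.75.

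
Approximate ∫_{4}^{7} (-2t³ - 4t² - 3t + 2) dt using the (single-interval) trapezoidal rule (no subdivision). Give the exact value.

-1654.5

T = (b−a)/2 · [f(4) + f(7)] = 1.5·[(-202) + (-901)] = -1654.5.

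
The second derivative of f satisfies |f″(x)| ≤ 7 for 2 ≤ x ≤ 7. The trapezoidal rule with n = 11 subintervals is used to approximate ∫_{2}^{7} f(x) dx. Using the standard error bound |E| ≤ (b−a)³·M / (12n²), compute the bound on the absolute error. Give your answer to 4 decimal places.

|E| ≤ (5)³·7 / (12·11²) = 875/1452 = 0.6026.

0.6026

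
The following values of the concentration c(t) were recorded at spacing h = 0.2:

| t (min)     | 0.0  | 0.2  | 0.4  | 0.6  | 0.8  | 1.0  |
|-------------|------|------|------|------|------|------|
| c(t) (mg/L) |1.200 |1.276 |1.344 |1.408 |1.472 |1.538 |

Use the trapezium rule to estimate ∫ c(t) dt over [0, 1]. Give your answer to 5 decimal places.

h = 0.2, n = 5.
(h/2)·[y₀ + 2y₁ + 2y₂ + 2y₃ + 2y₄ + y₅] = 0.1·(13.738) = 1.37380.

1.37380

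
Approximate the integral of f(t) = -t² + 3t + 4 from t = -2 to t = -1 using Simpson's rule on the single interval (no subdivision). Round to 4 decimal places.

-2.8333

S = (b−a)/6 · [f(-2) + 4f(-1.5) + f(-1)] = 0.166667·[(-6) + 4·(-2.75) + 0] = -2.8333.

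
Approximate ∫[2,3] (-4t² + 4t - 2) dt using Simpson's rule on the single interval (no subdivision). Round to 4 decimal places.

S = (b−a)/6 · [f(2) + 4f(2.5) + f(3)] = 0.166667·[(-10) + 4·(-17) + (-26)] = -17.3333.

-17.3333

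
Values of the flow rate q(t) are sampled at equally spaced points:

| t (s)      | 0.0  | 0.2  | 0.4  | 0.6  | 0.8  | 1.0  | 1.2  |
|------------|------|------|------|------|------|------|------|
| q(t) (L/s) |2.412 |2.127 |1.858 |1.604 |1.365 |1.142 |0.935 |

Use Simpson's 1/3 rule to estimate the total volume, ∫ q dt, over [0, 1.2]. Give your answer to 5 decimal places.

1.95233

h = 0.2, n = 6.
(h/3)·[y₀ + 4y₁ + 2y₂ + 4y₃ + 2y₄ + 4y₅ + y₆] = 0.066667·(29.285) = 1.95233.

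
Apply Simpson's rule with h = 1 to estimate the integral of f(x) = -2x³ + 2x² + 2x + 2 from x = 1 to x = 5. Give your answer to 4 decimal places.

h = (5 − 1)/4 = 1.
Nodes x₀,…,x₄ = 1, 2, 3, 4, 5.
f(x) = -2x³ + 2x² + 2x + 2: f₀=4, f₁=-2, f₂=-28, f₃=-86, f₄=-188.
(h/3)·[f₀ + 4f₁ + 2f₂ + 4f₃ + f₄] = 0.333333·(-592) = -197.3333.

-197.3333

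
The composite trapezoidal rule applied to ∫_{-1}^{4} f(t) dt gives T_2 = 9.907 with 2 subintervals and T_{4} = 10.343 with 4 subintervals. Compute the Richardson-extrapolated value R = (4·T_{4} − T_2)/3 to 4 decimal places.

R = (4·T_{4} − T_2) / 3 = (4·10.343 − 9.907)/3 = (31.465)/3 = 10.4883.

10.4883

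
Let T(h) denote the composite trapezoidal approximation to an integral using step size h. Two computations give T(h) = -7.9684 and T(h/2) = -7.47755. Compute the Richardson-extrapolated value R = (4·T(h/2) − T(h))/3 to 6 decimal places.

R = (4·T(h/2) − T(h)) / 3 = (4·(-7.47755) − (-7.9684))/3 = (-21.94180)/3 = -7.313933.

-7.313933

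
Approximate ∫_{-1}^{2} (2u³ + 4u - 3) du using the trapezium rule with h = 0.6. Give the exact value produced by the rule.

5.04

h = (2 − (-1))/5 = 0.6.
Nodes u₀,…,u₅ = -1, -0.4, 0.2, 0.8, 1.4, 2.
f(u) = 2u³ + 4u - 3: f₀=-9, f₁=-4.728, f₂=-2.184, f₃=1.224, f₄=8.088, f₅=21.
(h/2)·[f₀ + 2f₁ + 2f₂ + 2f₃ + 2f₄ + f₅] = 0.3·(16.8) = 5.04.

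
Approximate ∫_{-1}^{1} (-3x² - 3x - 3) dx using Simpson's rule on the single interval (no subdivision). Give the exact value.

S = (b−a)/6 · [f(-1) + 4f(0) + f(1)] = 0.333333·[(-3) + 4·(-3) + (-9)] = -8.

-8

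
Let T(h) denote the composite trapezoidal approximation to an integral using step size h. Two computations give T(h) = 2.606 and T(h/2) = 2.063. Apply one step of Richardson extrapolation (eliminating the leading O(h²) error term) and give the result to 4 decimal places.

1.8820

R = (4·T(h/2) − T(h)) / 3 = (4·2.063 − 2.606)/3 = (5.646)/3 = 1.8820.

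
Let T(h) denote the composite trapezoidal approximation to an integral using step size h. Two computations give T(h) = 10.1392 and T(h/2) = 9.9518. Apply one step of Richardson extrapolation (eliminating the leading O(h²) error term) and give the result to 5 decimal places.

9.88933

R = (4·T(h/2) − T(h)) / 3 = (4·9.9518 − 10.1392)/3 = (29.6680)/3 = 9.88933.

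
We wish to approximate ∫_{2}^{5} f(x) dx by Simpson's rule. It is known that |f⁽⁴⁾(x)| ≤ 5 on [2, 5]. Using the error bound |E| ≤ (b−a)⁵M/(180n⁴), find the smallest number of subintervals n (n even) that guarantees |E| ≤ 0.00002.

26

Need 1215/(180n⁴) ≤ 0.00002.
n⁴ ≥ 1215/(180·0.00002) = 337500 ⇒ n ≥ 24.1029, so the smallest even n is 26. (n must be even for Simpson's rule.)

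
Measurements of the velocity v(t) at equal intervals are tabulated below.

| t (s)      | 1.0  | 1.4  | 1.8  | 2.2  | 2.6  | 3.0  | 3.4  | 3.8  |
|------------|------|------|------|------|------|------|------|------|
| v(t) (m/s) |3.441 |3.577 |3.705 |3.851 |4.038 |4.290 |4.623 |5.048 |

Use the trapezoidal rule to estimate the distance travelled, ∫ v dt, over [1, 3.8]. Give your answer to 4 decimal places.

h = 0.4, n = 7.
(h/2)·[y₀ + 2y₁ + 2y₂ + 2y₃ + 2y₄ + 2y₅ + 2y₆ + y₇] = 0.2·(56.657) = 11.3314.

11.3314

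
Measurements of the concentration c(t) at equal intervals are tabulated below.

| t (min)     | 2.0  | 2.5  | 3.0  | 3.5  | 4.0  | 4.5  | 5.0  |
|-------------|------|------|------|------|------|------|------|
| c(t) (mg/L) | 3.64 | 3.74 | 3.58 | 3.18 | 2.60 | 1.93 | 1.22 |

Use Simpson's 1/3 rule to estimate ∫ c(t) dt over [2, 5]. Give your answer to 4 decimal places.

h = 0.5, n = 6.
(h/3)·[y₀ + 4y₁ + 2y₂ + 4y₃ + 2y₄ + 4y₅ + y₆] = 0.166667·(52.62) = 8.7700.

8.7700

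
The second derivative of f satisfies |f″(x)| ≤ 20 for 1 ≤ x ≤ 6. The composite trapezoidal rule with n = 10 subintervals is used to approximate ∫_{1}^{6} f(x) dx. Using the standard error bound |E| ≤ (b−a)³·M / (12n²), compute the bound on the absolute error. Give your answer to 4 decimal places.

|E| ≤ (5)³·20 / (12·10²) = 2500/1200 = 2.0833.

2.0833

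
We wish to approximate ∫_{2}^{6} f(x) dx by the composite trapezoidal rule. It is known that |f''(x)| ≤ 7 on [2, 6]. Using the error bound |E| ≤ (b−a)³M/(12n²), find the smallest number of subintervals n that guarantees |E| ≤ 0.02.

Need 448/(12n²) ≤ 0.02.
n² ≥ 448/(12·0.02) = 1866.67 ⇒ n ≥ 43.2049, so the smallest n is 44.

44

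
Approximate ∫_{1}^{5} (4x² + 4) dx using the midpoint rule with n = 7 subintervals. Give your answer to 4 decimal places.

180.8980

h = (5 − 1)/7 = 0.571429.
Midpoints m₁,…,m₇ = 1.285714, 1.857143, 2.428571, 3, 3.571429, 4.142857, 4.714286.
f(m₁)=10.612245, f(m₂)=17.795918, f(m₃)=27.591837, f(m₄)=40, f(m₅)=55.020408, f(m₆)=72.653061, f(m₇)=92.897959.
h·[f(m₁) + f(m₂) + f(m₃) + f(m₄) + f(m₅) + f(m₆) + f(m₇)] = 0.571429·(316.571429) = 180.8980.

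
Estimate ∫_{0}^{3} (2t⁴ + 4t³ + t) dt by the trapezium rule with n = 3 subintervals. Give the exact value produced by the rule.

h = (3 − 0)/3 = 1.
Nodes t₀,…,t₃ = 0, 1, 2, 3.
f(t) = 2t⁴ + 4t³ + t: f₀=0, f₁=7, f₂=66, f₃=273.
(h/2)·[f₀ + 2f₁ + 2f₂ + f₃] = 0.5·(419) = 209.5.

209.5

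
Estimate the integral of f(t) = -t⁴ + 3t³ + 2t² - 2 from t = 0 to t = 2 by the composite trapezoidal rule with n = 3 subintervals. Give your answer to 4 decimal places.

h = (2 − 0)/3 = 0.666667.
Nodes t₀,…,t₃ = 0, 0.666667, 1.333333, 2.
f(t) = -t⁴ + 3t³ + 2t² - 2: f₀=-2, f₁=-0.419753, f₂=5.506173, f₃=14.
(h/2)·[f₀ + 2f₁ + 2f₂ + f₃] = 0.333333·(22.172840) = 7.3909.

7.3909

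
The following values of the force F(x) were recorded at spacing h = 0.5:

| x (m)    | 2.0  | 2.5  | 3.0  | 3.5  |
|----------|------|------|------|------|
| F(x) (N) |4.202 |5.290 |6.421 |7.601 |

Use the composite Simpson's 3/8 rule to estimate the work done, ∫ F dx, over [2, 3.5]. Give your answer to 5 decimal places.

h = 0.5, n = 3.
(3h/8)·[y₀ + 3y₁ + 3y₂ + y₃] = 0.1875·(46.936) = 8.80050.

8.80050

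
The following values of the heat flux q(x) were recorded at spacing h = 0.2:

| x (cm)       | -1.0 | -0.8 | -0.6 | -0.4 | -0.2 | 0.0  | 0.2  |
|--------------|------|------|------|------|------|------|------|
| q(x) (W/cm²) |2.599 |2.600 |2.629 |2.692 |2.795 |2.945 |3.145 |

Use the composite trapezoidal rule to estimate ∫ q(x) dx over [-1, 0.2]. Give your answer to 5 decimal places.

h = 0.2, n = 6.
(h/2)·[y₀ + 2y₁ + 2y₂ + 2y₃ + 2y₄ + 2y₅ + y₆] = 0.1·(33.066) = 3.30660.

3.30660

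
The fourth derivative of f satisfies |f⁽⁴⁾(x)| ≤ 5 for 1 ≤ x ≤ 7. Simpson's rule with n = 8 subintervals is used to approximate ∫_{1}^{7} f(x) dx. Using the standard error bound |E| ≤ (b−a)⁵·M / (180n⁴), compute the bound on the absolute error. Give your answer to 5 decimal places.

|E| ≤ (6)⁵·5 / (180·8⁴) = 38880/737280 = 0.05273.

0.05273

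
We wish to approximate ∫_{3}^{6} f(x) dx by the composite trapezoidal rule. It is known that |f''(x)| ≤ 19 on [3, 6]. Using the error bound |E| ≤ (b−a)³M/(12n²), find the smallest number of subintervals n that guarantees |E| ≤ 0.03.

Need 513/(12n²) ≤ 0.03.
n² ≥ 513/(12·0.03) = 1425 ⇒ n ≥ 37.7492, so the smallest n is 38.

38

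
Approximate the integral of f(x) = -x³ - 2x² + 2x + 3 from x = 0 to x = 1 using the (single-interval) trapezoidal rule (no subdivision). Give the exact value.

2.5

T = (b−a)/2 · [f(0) + f(1)] = 0.5·[3 + 2] = 2.5.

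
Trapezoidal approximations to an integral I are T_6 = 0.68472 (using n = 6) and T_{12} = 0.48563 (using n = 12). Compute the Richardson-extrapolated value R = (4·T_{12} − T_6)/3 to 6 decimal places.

R = (4·T_{12} − T_6) / 3 = (4·0.48563 − 0.68472)/3 = (1.25780)/3 = 0.419267.

0.419267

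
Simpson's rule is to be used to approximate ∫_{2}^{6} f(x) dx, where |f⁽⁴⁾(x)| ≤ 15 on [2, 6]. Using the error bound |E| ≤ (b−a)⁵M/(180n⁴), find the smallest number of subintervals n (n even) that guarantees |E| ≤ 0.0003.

24

Need 15360/(180n⁴) ≤ 0.0003.
n⁴ ≥ 15360/(180·0.0003) = 284444 ⇒ n ≥ 23.0940, so the smallest even n is 24. (n must be even for Simpson's rule.)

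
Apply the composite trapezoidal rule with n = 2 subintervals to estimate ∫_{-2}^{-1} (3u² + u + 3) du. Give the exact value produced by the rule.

h = (-1 − (-2))/2 = 0.5.
Nodes u₀,…,u₂ = -2, -1.5, -1.
f(u) = 3u² + u + 3: f₀=13, f₁=8.25, f₂=5.
(h/2)·[f₀ + 2f₁ + f₂] = 0.25·(34.5) = 8.625.

8.625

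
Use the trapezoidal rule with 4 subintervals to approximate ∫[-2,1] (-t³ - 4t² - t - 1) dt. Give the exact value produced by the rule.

-10.453125

h = (1 − (-2))/4 = 0.75.
Nodes t₀,…,t₄ = -2, -1.25, -0.5, 0.25, 1.
f(t) = -t³ - 4t² - t - 1: f₀=-7, f₁=-4.046875, f₂=-1.375, f₃=-1.515625, f₄=-7.
(h/2)·[f₀ + 2f₁ + 2f₂ + 2f₃ + f₄] = 0.375·(-27.875) = -10.453125.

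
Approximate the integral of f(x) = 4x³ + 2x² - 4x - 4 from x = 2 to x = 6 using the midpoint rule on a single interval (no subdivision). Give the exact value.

1072

M = (b−a)·f(4) = 4·(268) = 1072.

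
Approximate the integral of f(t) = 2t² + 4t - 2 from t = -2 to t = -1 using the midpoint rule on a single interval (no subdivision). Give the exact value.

-3.5

M = (b−a)·f(-1.5) = 1·(-3.5) = -3.5.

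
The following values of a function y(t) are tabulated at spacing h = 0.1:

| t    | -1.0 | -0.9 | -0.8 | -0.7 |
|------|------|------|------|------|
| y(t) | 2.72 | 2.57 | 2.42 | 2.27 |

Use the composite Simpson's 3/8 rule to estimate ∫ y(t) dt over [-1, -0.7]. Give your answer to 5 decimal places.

0.74850

h = 0.1, n = 3.
(3h/8)·[y₀ + 3y₁ + 3y₂ + y₃] = 0.0375·(19.96) = 0.74850.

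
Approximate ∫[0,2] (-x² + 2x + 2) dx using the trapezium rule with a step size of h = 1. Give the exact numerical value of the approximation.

5

h = (2 − 0)/2 = 1.
Nodes x₀,…,x₂ = 0, 1, 2.
f(x) = -x² + 2x + 2: f₀=2, f₁=3, f₂=2.
(h/2)·[f₀ + 2f₁ + f₂] = 0.5·(10) = 5.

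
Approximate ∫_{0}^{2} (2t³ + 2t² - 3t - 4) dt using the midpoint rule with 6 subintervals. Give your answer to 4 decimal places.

h = (2 − 0)/6 = 0.333333.
Midpoints m₁,…,m₆ = 0.166667, 0.5, 0.833333, 1.166667, 1.5, 1.833333.
f(m₁)=-4.435185, f(m₂)=-4.75, f(m₃)=-3.953704, f(m₄)=-1.601852, f(m₅)=2.75, f(m₆)=9.546296.
h·[f(m₁) + f(m₂) + f(m₃) + f(m₄) + f(m₅) + f(m₆)] = 0.333333·(-2.444444) = -0.8148.

-0.8148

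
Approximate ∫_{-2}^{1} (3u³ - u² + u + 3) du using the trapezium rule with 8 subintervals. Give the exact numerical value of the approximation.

h = (1 − (-2))/8 = 0.375.
Nodes u₀,…,u₈ = -2, -1.625, -1.25, -0.875, -0.5, -0.125, 0.25, 0.625, 1.
f(u) = 3u³ - u² + u + 3: f₀=-27, f₁=-14.138671875, f₂=-5.671875, f₃=-0.650390625, f₄=1.875, f₅=2.853515625, f₆=3.234375, f₇=3.966796875, f₈=6.
(h/2)·[f₀ + 2f₁ + 2f₂ + 2f₃ + 2f₄ + 2f₅ + 2f₆ + 2f₇ + f₈] = 0.1875·(-38.0625) = -7.13671875.

-7.13671875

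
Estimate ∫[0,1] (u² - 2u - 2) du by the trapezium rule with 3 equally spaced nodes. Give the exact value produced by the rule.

-2.625

h = (1 − 0)/2 = 0.5.
Nodes u₀,…,u₂ = 0, 0.5, 1.
f(u) = u² - 2u - 2: f₀=-2, f₁=-2.75, f₂=-3.
(h/2)·[f₀ + 2f₁ + f₂] = 0.25·(-10.5) = -2.625.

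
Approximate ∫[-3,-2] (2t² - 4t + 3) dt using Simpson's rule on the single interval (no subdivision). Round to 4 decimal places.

S = (b−a)/6 · [f(-3) + 4f(-2.5) + f(-2)] = 0.166667·[33 + 4·25.5 + 19] = 25.6667.

25.6667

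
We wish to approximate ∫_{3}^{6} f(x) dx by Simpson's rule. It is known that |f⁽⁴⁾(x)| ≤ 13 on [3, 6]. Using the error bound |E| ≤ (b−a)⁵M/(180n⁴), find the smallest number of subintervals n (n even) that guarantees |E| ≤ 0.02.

6

Need 3159/(180n⁴) ≤ 0.02.
n⁴ ≥ 3159/(180·0.02) = 877.5 ⇒ n ≥ 5.4427, so the smallest even n is 6. (n must be even for Simpson's rule.)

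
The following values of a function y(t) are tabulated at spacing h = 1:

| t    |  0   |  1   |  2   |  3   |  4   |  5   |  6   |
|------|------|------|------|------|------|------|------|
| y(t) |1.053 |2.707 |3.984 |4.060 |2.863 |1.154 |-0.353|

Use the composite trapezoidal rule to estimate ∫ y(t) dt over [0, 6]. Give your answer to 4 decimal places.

h = 1, n = 6.
(h/2)·[y₀ + 2y₁ + 2y₂ + 2y₃ + 2y₄ + 2y₅ + y₆] = 0.5·(30.236) = 15.1180.

15.1180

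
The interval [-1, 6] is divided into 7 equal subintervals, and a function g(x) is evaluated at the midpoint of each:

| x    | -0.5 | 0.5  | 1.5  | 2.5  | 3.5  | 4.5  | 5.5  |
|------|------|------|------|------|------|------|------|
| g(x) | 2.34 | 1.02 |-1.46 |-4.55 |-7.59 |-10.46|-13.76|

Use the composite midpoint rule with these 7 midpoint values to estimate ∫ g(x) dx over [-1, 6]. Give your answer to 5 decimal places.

-34.46000

h = 1, n = 7.
h·[y(m₁) + y(m₂) + y(m₃) + y(m₄) + y(m₅) + y(m₆) + y(m₇)] = 1·(-34.46) = -34.46000.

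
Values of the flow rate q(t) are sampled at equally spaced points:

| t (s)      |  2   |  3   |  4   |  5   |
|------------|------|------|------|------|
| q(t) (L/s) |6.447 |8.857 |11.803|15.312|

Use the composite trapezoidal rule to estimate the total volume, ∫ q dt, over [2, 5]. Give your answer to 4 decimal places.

31.5395

h = 1, n = 3.
(h/2)·[y₀ + 2y₁ + 2y₂ + y₃] = 0.5·(63.079) = 31.5395.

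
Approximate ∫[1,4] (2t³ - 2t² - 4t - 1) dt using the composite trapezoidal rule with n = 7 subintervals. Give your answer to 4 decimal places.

h = (4 − 1)/7 = 0.428571.
Nodes t₀,…,t₇ = 1, 1.428571, 1.857143, 2.285714, 2.714286, 3.142857, 3.571429, 4.
f(t) = 2t³ - 2t² - 4t - 1: f₀=-5, f₁=-4.965015, f₂=-2.516035, f₃=3.291545, f₄=13.402332, f₅=28.760933, f₆=50.311953, f₇=79.
(h/2)·[f₀ + 2f₁ + 2f₂ + 2f₃ + 2f₄ + 2f₅ + 2f₆ + f₇] = 0.214286·(250.571429) = 53.6939.

53.6939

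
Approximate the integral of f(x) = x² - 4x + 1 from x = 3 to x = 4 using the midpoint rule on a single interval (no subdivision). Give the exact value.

-0.75

M = (b−a)·f(3.5) = 1·(-0.75) = -0.75.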